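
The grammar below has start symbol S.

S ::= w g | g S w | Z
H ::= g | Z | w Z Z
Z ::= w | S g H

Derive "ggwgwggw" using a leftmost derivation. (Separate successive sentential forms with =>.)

S => gSw   [S ::= g S w]
gSw => gZw   [S ::= Z]
gZw => gSgHw   [Z ::= S g H]
gSgHw => ggSwgHw   [S ::= g S w]
ggSwgHw => ggwgwgHw   [S ::= w g]
ggwgwgHw => ggwgwggw   [H ::= g]

S => gSw => gZw => gSgHw => ggSwgHw => ggwgwgHw => ggwgwggw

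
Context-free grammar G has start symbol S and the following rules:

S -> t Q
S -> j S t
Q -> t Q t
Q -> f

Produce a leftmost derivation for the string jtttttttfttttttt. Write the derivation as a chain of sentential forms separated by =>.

S=>jSt=>jtQt=>jttQtt=>jtttQttt=>jttttQtttt=>jtttttQttttt=>jttttttQtttttt=>jtttttttQttttttt=>jtttttttfttttttt

S => jSt   [S -> j S t]
jSt => jtQt   [S -> t Q]
jtQt => jttQtt   [Q -> t Q t]
jttQtt => jtttQttt   [Q -> t Q t]
jtttQttt => jttttQtttt   [Q -> t Q t]
jttttQtttt => jtttttQttttt   [Q -> t Q t]
jtttttQttttt => jttttttQtttttt   [Q -> t Q t]
jttttttQtttttt => jtttttttQttttttt   [Q -> t Q t]
jtttttttQttttttt => jtttttttfttttttt   [Q -> f]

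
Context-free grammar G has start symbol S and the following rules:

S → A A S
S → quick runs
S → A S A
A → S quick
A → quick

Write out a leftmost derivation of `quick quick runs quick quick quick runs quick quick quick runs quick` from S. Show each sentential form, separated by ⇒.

S ⇒ A S A ⇒ S quick S A ⇒ A S A quick S A ⇒ S quick S A quick S A ⇒ A S A quick S A quick S A ⇒ quick S A quick S A quick S A ⇒ quick quick runs A quick S A quick S A ⇒ quick quick runs quick quick S A quick S A ⇒ quick quick runs quick quick quick runs A quick S A ⇒ quick quick runs quick quick quick runs quick quick S A ⇒ quick quick runs quick quick quick runs quick quick quick runs A ⇒ quick quick runs quick quick quick runs quick quick quick runs quick

S ⇒ A S A   [S → A S A]
A S A ⇒ S quick S A   [A → S quick]
S quick S A ⇒ A S A quick S A   [S → A S A]
A S A quick S A ⇒ S quick S A quick S A   [A → S quick]
S quick S A quick S A ⇒ A S A quick S A quick S A   [S → A S A]
A S A quick S A quick S A ⇒ quick S A quick S A quick S A   [A → quick]
quick S A quick S A quick S A ⇒ quick quick runs A quick S A quick S A   [S → quick runs]
quick quick runs A quick S A quick S A ⇒ quick quick runs quick quick S A quick S A   [A → quick]
quick quick runs quick quick S A quick S A ⇒ quick quick runs quick quick quick runs A quick S A   [S → quick runs]
quick quick runs quick quick quick runs A quick S A ⇒ quick quick runs quick quick quick runs quick quick S A   [A → quick]
quick quick runs quick quick quick runs quick quick S A ⇒ quick quick runs quick quick quick runs quick quick quick runs A   [S → quick runs]
quick quick runs quick quick quick runs quick quick quick runs A ⇒ quick quick runs quick quick quick runs quick quick quick runs quick   [A → quick]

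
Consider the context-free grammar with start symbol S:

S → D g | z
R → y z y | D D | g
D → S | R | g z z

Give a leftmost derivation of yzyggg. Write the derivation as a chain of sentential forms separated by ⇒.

S⇒Dg⇒Sg⇒Dgg⇒Sgg⇒Dggg⇒Rggg⇒yzyggg

S ⇒ Dg   [S → D g]
Dg ⇒ Sg   [D → S]
Sg ⇒ Dgg   [S → D g]
Dgg ⇒ Sgg   [D → S]
Sgg ⇒ Dggg   [S → D g]
Dggg ⇒ Rggg   [D → R]
Rggg ⇒ yzyggg   [R → y z y]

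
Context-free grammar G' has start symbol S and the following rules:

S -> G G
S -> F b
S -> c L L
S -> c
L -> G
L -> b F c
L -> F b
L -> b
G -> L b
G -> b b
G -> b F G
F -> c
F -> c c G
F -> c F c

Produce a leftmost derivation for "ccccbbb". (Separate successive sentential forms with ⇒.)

S⇒cLL⇒cFbL⇒ccFcbL⇒ccccbL⇒ccccbG⇒ccccbLb⇒ccccbbb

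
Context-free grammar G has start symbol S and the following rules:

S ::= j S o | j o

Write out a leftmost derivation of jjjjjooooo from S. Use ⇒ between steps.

S ⇒ jSo ⇒ jjSoo ⇒ jjjSooo ⇒ jjjjSoooo ⇒ jjjjjooooo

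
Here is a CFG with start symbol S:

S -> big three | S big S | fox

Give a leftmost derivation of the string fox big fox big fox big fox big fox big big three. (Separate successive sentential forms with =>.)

S => S big S   [S -> S big S]
S big S => S big S big S   [S -> S big S]
S big S big S => S big S big S big S   [S -> S big S]
S big S big S big S => fox big S big S big S   [S -> fox]
fox big S big S big S => fox big fox big S big S   [S -> fox]
fox big fox big S big S => fox big fox big fox big S   [S -> fox]
fox big fox big fox big S => fox big fox big fox big S big S   [S -> S big S]
fox big fox big fox big S big S => fox big fox big fox big fox big S   [S -> fox]
fox big fox big fox big fox big S => fox big fox big fox big fox big S big S   [S -> S big S]
fox big fox big fox big fox big S big S => fox big fox big fox big fox big fox big S   [S -> fox]
fox big fox big fox big fox big fox big S => fox big fox big fox big fox big fox big big three   [S -> big three]

S => S big S => S big S big S => S big S big S big S => fox big S big S big S => fox big fox big S big S => fox big fox big fox big S => fox big fox big fox big S big S => fox big fox big fox big fox big S => fox big fox big fox big fox big S big S => fox big fox big fox big fox big fox big S => fox big fox big fox big fox big fox big big three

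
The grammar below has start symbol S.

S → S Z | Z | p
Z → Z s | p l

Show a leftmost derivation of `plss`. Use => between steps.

S => Z => Zs => Zss => plss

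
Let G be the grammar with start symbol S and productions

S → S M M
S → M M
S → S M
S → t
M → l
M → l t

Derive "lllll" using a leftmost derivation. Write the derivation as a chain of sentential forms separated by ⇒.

S ⇒ SM   [S → S M]
SM ⇒ SMMM   [S → S M M]
SMMM ⇒ MMMMM   [S → M M]
MMMMM ⇒ lMMMM   [M → l]
lMMMM ⇒ llMMM   [M → l]
llMMM ⇒ lllMM   [M → l]
lllMM ⇒ llllM   [M → l]
llllM ⇒ lllll   [M → l]

S ⇒ SM ⇒ SMMM ⇒ MMMMM ⇒ lMMMM ⇒ llMMM ⇒ lllMM ⇒ llllM ⇒ lllll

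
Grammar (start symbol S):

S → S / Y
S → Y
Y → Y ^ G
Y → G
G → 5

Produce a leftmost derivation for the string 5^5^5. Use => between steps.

S=>Y=>Y^G=>Y^G^G=>G^G^G=>5^G^G=>5^5^G=>5^5^5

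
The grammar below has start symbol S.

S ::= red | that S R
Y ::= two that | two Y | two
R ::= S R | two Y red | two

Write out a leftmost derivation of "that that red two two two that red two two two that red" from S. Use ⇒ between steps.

S ⇒ that S R   [S ::= that S R]
that S R ⇒ that that S R R   [S ::= that S R]
that that S R R ⇒ that that red R R   [S ::= red]
that that red R R ⇒ that that red two Y red R   [R ::= two Y red]
that that red two Y red R ⇒ that that red two two Y red R   [Y ::= two Y]
that that red two two Y red R ⇒ that that red two two two that red R   [Y ::= two that]
that that red two two two that red R ⇒ that that red two two two that red two Y red   [R ::= two Y red]
that that red two two two that red two Y red ⇒ that that red two two two that red two two Y red   [Y ::= two Y]
that that red two two two that red two two Y red ⇒ that that red two two two that red two two two that red   [Y ::= two that]

S ⇒ that S R ⇒ that that S R R ⇒ that that red R R ⇒ that that red two Y red R ⇒ that that red two two Y red R ⇒ that that red two two two that red R ⇒ that that red two two two that red two Y red ⇒ that that red two two two that red two two Y red ⇒ that that red two two two that red two two two that red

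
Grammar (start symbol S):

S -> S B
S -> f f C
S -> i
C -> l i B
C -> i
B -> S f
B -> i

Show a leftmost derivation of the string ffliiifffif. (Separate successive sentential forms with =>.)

S => SB   [S -> S B]
SB => ffCB   [S -> f f C]
ffCB => ffliBB   [C -> l i B]
ffliBB => ffliSfB   [B -> S f]
ffliSfB => ffliSBfB   [S -> S B]
ffliSBfB => ffliiBfB   [S -> i]
ffliiBfB => ffliiifB   [B -> i]
ffliiifB => ffliiifSf   [B -> S f]
ffliiifSf => ffliiifffCf   [S -> f f C]
ffliiifffCf => ffliiifffif   [C -> i]

S => SB => ffCB => ffliBB => ffliSfB => ffliSBfB => ffliiBfB => ffliiifB => ffliiifSf => ffliiifffCf => ffliiifffif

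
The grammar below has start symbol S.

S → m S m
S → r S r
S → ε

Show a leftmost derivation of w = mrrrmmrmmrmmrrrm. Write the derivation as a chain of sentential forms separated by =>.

S => mSm   [S → m S m]
mSm => mrSrm   [S → r S r]
mrSrm => mrrSrrm   [S → r S r]
mrrSrrm => mrrrSrrrm   [S → r S r]
mrrrSrrrm => mrrrmSmrrrm   [S → m S m]
mrrrmSmrrrm => mrrrmmSmmrrrm   [S → m S m]
mrrrmmSmmrrrm => mrrrmmrSrmmrrrm   [S → r S r]
mrrrmmrSrmmrrrm => mrrrmmrmSmrmmrrrm   [S → m S m]
mrrrmmrmSmrmmrrrm => mrrrmmrmmrmmrrrm   [S → ε]

S=>mSm=>mrSrm=>mrrSrrm=>mrrrSrrrm=>mrrrmSmrrrm=>mrrrmmSmmrrrm=>mrrrmmrSrmmrrrm=>mrrrmmrmSmrmmrrrm=>mrrrmmrmmrmmrrrm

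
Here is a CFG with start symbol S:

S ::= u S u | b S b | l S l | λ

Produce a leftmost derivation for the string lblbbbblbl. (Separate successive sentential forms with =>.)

S => lSl   [S ::= l S l]
lSl => lbSbl   [S ::= b S b]
lbSbl => lblSlbl   [S ::= l S l]
lblSlbl => lblbSblbl   [S ::= b S b]
lblbSblbl => lblbbSbblbl   [S ::= b S b]
lblbbSbblbl => lblbbbblbl   [S ::= λ]

S => lSl => lbSbl => lblSlbl => lblbSblbl => lblbbSbblbl => lblbbbblbl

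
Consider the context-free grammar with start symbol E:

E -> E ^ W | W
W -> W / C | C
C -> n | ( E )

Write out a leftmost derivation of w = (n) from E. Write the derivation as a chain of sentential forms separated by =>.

E => W   [E -> W]
W => C   [W -> C]
C => (E)   [C -> ( E )]
(E) => (W)   [E -> W]
(W) => (C)   [W -> C]
(C) => (n)   [C -> n]

E=>W=>C=>(E)=>(W)=>(C)=>(n)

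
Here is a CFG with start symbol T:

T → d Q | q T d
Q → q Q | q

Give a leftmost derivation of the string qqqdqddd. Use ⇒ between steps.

T⇒qTd⇒qqTdd⇒qqqTddd⇒qqqdQddd⇒qqqdqddd

T ⇒ qTd   [T → q T d]
qTd ⇒ qqTdd   [T → q T d]
qqTdd ⇒ qqqTddd   [T → q T d]
qqqTddd ⇒ qqqdQddd   [T → d Q]
qqqdQddd ⇒ qqqdqddd   [Q → q]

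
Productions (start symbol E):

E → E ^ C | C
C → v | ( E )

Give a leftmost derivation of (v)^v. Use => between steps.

E => E^C   [E → E ^ C]
E^C => C^C   [E → C]
C^C => (E)^C   [C → ( E )]
(E)^C => (C)^C   [E → C]
(C)^C => (v)^C   [C → v]
(v)^C => (v)^v   [C → v]

E => E^C => C^C => (E)^C => (C)^C => (v)^C => (v)^v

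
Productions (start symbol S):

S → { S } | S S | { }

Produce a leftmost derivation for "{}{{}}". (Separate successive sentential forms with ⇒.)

S ⇒ SS   [S → S S]
SS ⇒ {}S   [S → { }]
{}S ⇒ {}{S}   [S → { S }]
{}{S} ⇒ {}{{}}   [S → { }]

S ⇒ SS ⇒ {}S ⇒ {}{S} ⇒ {}{{}}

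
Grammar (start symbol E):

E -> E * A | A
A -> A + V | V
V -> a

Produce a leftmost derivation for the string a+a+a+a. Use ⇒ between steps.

E ⇒ A ⇒ A+V ⇒ A+V+V ⇒ A+V+V+V ⇒ V+V+V+V ⇒ a+V+V+V ⇒ a+a+V+V ⇒ a+a+a+V ⇒ a+a+a+a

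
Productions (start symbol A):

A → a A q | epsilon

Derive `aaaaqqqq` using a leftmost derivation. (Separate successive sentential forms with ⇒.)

A ⇒ aAq   [A → a A q]
aAq ⇒ aaAqq   [A → a A q]
aaAqq ⇒ aaaAqqq   [A → a A q]
aaaAqqq ⇒ aaaaAqqqq   [A → a A q]
aaaaAqqqq ⇒ aaaaqqqq   [A → epsilon]

A⇒aAq⇒aaAqq⇒aaaAqqq⇒aaaaAqqqq⇒aaaaqqqq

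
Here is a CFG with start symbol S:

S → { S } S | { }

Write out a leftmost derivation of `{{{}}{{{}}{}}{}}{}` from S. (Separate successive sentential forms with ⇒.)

S ⇒ {S}S ⇒ {{S}S}S ⇒ {{{}}S}S ⇒ {{{}}{S}S}S ⇒ {{{}}{{S}S}S}S ⇒ {{{}}{{{}}S}S}S ⇒ {{{}}{{{}}{}}S}S ⇒ {{{}}{{{}}{}}{}}S ⇒ {{{}}{{{}}{}}{}}{}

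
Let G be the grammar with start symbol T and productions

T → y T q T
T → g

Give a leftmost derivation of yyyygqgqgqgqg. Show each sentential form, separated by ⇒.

T ⇒ yTqT ⇒ yyTqTqT ⇒ yyyTqTqTqT ⇒ yyyyTqTqTqTqT ⇒ yyyygqTqTqTqT ⇒ yyyygqgqTqTqT ⇒ yyyygqgqgqTqT ⇒ yyyygqgqgqgqT ⇒ yyyygqgqgqgqg

T ⇒ yTqT   [T → y T q T]
yTqT ⇒ yyTqTqT   [T → y T q T]
yyTqTqT ⇒ yyyTqTqTqT   [T → y T q T]
yyyTqTqTqT ⇒ yyyyTqTqTqTqT   [T → y T q T]
yyyyTqTqTqTqT ⇒ yyyygqTqTqTqT   [T → g]
yyyygqTqTqTqT ⇒ yyyygqgqTqTqT   [T → g]
yyyygqgqTqTqT ⇒ yyyygqgqgqTqT   [T → g]
yyyygqgqgqTqT ⇒ yyyygqgqgqgqT   [T → g]
yyyygqgqgqgqT ⇒ yyyygqgqgqgqg   [T → g]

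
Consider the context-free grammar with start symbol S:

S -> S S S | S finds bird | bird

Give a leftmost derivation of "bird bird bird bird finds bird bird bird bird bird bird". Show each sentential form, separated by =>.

S => S S S   [S -> S S S]
S S S => S S S S S   [S -> S S S]
S S S S S => S S S S S S S   [S -> S S S]
S S S S S S S => bird S S S S S S   [S -> bird]
bird S S S S S S => bird S finds bird S S S S S   [S -> S finds bird]
bird S finds bird S S S S S => bird S S S finds bird S S S S S   [S -> S S S]
bird S S S finds bird S S S S S => bird bird S S finds bird S S S S S   [S -> bird]
bird bird S S finds bird S S S S S => bird bird bird S finds bird S S S S S   [S -> bird]
bird bird bird S finds bird S S S S S => bird bird bird bird finds bird S S S S S   [S -> bird]
bird bird bird bird finds bird S S S S S => bird bird bird bird finds bird bird S S S S   [S -> bird]
bird bird bird bird finds bird bird S S S S => bird bird bird bird finds bird bird bird S S S   [S -> bird]
bird bird bird bird finds bird bird bird S S S => bird bird bird bird finds bird bird bird bird S S   [S -> bird]
bird bird bird bird finds bird bird bird bird S S => bird bird bird bird finds bird bird bird bird bird S   [S -> bird]
bird bird bird bird finds bird bird bird bird bird S => bird bird bird bird finds bird bird bird bird bird bird   [S -> bird]

S => S S S => S S S S S => S S S S S S S => bird S S S S S S => bird S finds bird S S S S S => bird S S S finds bird S S S S S => bird bird S S finds bird S S S S S => bird bird bird S finds bird S S S S S => bird bird bird bird finds bird S S S S S => bird bird bird bird finds bird bird S S S S => bird bird bird bird finds bird bird bird S S S => bird bird bird bird finds bird bird bird bird S S => bird bird bird bird finds bird bird bird bird bird S => bird bird bird bird finds bird bird bird bird bird bird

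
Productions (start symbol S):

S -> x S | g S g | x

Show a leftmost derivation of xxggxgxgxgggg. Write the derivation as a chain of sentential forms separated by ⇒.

S ⇒ xS   [S -> x S]
xS ⇒ xxS   [S -> x S]
xxS ⇒ xxgSg   [S -> g S g]
xxgSg ⇒ xxggSgg   [S -> g S g]
xxggSgg ⇒ xxggxSgg   [S -> x S]
xxggxSgg ⇒ xxggxgSggg   [S -> g S g]
xxggxgSggg ⇒ xxggxgxSggg   [S -> x S]
xxggxgxSggg ⇒ xxggxgxgSgggg   [S -> g S g]
xxggxgxgSgggg ⇒ xxggxgxgxgggg   [S -> x]

S⇒xS⇒xxS⇒xxgSg⇒xxggSgg⇒xxggxSgg⇒xxggxgSggg⇒xxggxgxSggg⇒xxggxgxgSgggg⇒xxggxgxgxgggg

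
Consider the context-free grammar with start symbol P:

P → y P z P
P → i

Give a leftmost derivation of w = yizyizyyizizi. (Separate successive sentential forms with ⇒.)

P ⇒ yPzP ⇒ yizP ⇒ yizyPzP ⇒ yizyizP ⇒ yizyizyPzP ⇒ yizyizyyPzPzP ⇒ yizyizyyizPzP ⇒ yizyizyyizizP ⇒ yizyizyyizizi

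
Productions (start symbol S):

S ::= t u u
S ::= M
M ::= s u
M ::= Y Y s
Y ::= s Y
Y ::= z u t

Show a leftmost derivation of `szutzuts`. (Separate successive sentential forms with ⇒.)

S⇒M⇒YYs⇒sYYs⇒szutYs⇒szutzuts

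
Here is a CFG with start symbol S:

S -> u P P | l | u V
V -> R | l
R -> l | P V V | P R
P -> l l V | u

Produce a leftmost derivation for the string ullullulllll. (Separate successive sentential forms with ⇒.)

S ⇒ uPP   [S -> u P P]
uPP ⇒ ullVP   [P -> l l V]
ullVP ⇒ ullRP   [V -> R]
ullRP ⇒ ullPRP   [R -> P R]
ullPRP ⇒ ulluRP   [P -> u]
ulluRP ⇒ ulluPRP   [R -> P R]
ulluPRP ⇒ ullullVRP   [P -> l l V]
ullullVRP ⇒ ullullRRP   [V -> R]
ullullRRP ⇒ ullullPRRP   [R -> P R]
ullullPRRP ⇒ ullulluRRP   [P -> u]
ullulluRRP ⇒ ullullulRP   [R -> l]
ullullulRP ⇒ ullullullP   [R -> l]
ullullullP ⇒ ullullullllV   [P -> l l V]
ullullullllV ⇒ ullullulllll   [V -> l]

S⇒uPP⇒ullVP⇒ullRP⇒ullPRP⇒ulluRP⇒ulluPRP⇒ullullVRP⇒ullullRRP⇒ullullPRRP⇒ullulluRRP⇒ullullulRP⇒ullullullP⇒ullullullllV⇒ullullulllll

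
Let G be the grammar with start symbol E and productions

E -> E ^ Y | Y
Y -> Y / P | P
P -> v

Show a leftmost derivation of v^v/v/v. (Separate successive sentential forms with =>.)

E=>E^Y=>Y^Y=>P^Y=>v^Y=>v^Y/P=>v^Y/P/P=>v^P/P/P=>v^v/P/P=>v^v/v/P=>v^v/v/v

E => E^Y   [E -> E ^ Y]
E^Y => Y^Y   [E -> Y]
Y^Y => P^Y   [Y -> P]
P^Y => v^Y   [P -> v]
v^Y => v^Y/P   [Y -> Y / P]
v^Y/P => v^Y/P/P   [Y -> Y / P]
v^Y/P/P => v^P/P/P   [Y -> P]
v^P/P/P => v^v/P/P   [P -> v]
v^v/P/P => v^v/v/P   [P -> v]
v^v/v/P => v^v/v/v   [P -> v]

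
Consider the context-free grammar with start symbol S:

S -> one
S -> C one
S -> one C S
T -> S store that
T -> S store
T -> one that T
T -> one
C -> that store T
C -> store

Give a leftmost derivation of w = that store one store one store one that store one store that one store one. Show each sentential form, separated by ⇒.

S ⇒ C one ⇒ that store T one ⇒ that store S store one ⇒ that store one C S store one ⇒ that store one store S store one ⇒ that store one store one C S store one ⇒ that store one store one store S store one ⇒ that store one store one store one C S store one ⇒ that store one store one store one that store T S store one ⇒ that store one store one store one that store S store that S store one ⇒ that store one store one store one that store one store that S store one ⇒ that store one store one store one that store one store that one store one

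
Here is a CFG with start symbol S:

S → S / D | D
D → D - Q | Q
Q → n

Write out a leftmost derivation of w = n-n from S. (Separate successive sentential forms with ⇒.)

S⇒D⇒D-Q⇒Q-Q⇒n-Q⇒n-n

S ⇒ D   [S → D]
D ⇒ D-Q   [D → D - Q]
D-Q ⇒ Q-Q   [D → Q]
Q-Q ⇒ n-Q   [Q → n]
n-Q ⇒ n-n   [Q → n]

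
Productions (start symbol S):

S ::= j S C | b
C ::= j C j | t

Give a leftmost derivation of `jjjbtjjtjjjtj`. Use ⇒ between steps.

S⇒jSC⇒jjSCC⇒jjjSCCC⇒jjjbCCC⇒jjjbtCC⇒jjjbtjCjC⇒jjjbtjjCjjC⇒jjjbtjjtjjC⇒jjjbtjjtjjjCj⇒jjjbtjjtjjjtj

S ⇒ jSC   [S ::= j S C]
jSC ⇒ jjSCC   [S ::= j S C]
jjSCC ⇒ jjjSCCC   [S ::= j S C]
jjjSCCC ⇒ jjjbCCC   [S ::= b]
jjjbCCC ⇒ jjjbtCC   [C ::= t]
jjjbtCC ⇒ jjjbtjCjC   [C ::= j C j]
jjjbtjCjC ⇒ jjjbtjjCjjC   [C ::= j C j]
jjjbtjjCjjC ⇒ jjjbtjjtjjC   [C ::= t]
jjjbtjjtjjC ⇒ jjjbtjjtjjjCj   [C ::= j C j]
jjjbtjjtjjjCj ⇒ jjjbtjjtjjjtj   [C ::= t]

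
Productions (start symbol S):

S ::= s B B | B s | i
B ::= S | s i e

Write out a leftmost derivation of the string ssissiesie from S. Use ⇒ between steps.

S ⇒ sBB ⇒ sSB ⇒ ssBBB ⇒ ssSBB ⇒ ssBsBB ⇒ ssSsBB ⇒ ssisBB ⇒ ssissieB ⇒ ssissiesie

S ⇒ sBB   [S ::= s B B]
sBB ⇒ sSB   [B ::= S]
sSB ⇒ ssBBB   [S ::= s B B]
ssBBB ⇒ ssSBB   [B ::= S]
ssSBB ⇒ ssBsBB   [S ::= B s]
ssBsBB ⇒ ssSsBB   [B ::= S]
ssSsBB ⇒ ssisBB   [S ::= i]
ssisBB ⇒ ssissieB   [B ::= s i e]
ssissieB ⇒ ssissiesie   [B ::= s i e]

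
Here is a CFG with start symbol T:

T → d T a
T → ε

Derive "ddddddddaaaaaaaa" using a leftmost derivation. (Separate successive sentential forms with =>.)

T => dTa   [T → d T a]
dTa => ddTaa   [T → d T a]
ddTaa => dddTaaa   [T → d T a]
dddTaaa => ddddTaaaa   [T → d T a]
ddddTaaaa => dddddTaaaaa   [T → d T a]
dddddTaaaaa => ddddddTaaaaaa   [T → d T a]
ddddddTaaaaaa => dddddddTaaaaaaa   [T → d T a]
dddddddTaaaaaaa => ddddddddTaaaaaaaa   [T → d T a]
ddddddddTaaaaaaaa => ddddddddaaaaaaaa   [T → ε]

T=>dTa=>ddTaa=>dddTaaa=>ddddTaaaa=>dddddTaaaaa=>ddddddTaaaaaa=>dddddddTaaaaaaa=>ddddddddTaaaaaaaa=>ddddddddaaaaaaaa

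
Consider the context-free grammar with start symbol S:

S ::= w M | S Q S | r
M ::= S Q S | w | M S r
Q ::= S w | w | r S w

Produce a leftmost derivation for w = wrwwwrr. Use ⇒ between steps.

S ⇒ wM   [S ::= w M]
wM ⇒ wSQS   [M ::= S Q S]
wSQS ⇒ wrQS   [S ::= r]
wrQS ⇒ wrwS   [Q ::= w]
wrwS ⇒ wrwwM   [S ::= w M]
wrwwM ⇒ wrwwMSr   [M ::= M S r]
wrwwMSr ⇒ wrwwwSr   [M ::= w]
wrwwwSr ⇒ wrwwwrr   [S ::= r]

S ⇒ wM ⇒ wSQS ⇒ wrQS ⇒ wrwS ⇒ wrwwM ⇒ wrwwMSr ⇒ wrwwwSr ⇒ wrwwwrr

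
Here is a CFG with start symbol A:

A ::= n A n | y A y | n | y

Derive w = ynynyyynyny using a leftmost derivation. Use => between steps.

A => yAy   [A ::= y A y]
yAy => ynAny   [A ::= n A n]
ynAny => ynyAyny   [A ::= y A y]
ynyAyny => ynynAnyny   [A ::= n A n]
ynynAnyny => ynynyAynyny   [A ::= y A y]
ynynyAynyny => ynynyyynyny   [A ::= y]

A=>yAy=>ynAny=>ynyAyny=>ynynAnyny=>ynynyAynyny=>ynynyyynyny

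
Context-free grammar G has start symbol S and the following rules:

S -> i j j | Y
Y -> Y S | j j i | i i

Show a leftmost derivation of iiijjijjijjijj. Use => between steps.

S => Y   [S -> Y]
Y => YS   [Y -> Y S]
YS => YSS   [Y -> Y S]
YSS => YSSS   [Y -> Y S]
YSSS => YSSSS   [Y -> Y S]
YSSSS => iiSSSS   [Y -> i i]
iiSSSS => iiijjSSS   [S -> i j j]
iiijjSSS => iiijjijjSS   [S -> i j j]
iiijjijjSS => iiijjijjijjS   [S -> i j j]
iiijjijjijjS => iiijjijjijjijj   [S -> i j j]

S => Y => YS => YSS => YSSS => YSSSS => iiSSSS => iiijjSSS => iiijjijjSS => iiijjijjijjS => iiijjijjijjijj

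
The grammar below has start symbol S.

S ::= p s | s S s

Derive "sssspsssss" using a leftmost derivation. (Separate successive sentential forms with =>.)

S => sSs   [S ::= s S s]
sSs => ssSss   [S ::= s S s]
ssSss => sssSsss   [S ::= s S s]
sssSsss => ssssSssss   [S ::= s S s]
ssssSssss => sssspsssss   [S ::= p s]

S => sSs => ssSss => sssSsss => ssssSssss => sssspsssss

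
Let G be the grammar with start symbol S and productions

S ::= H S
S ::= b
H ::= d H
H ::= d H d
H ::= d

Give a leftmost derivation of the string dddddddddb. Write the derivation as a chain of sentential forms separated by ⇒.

S ⇒ HS ⇒ dHdS ⇒ ddHdS ⇒ dddHddS ⇒ ddddHddS ⇒ dddddHdddS ⇒ dddddddddS ⇒ dddddddddb

S ⇒ HS   [S ::= H S]
HS ⇒ dHdS   [H ::= d H d]
dHdS ⇒ ddHdS   [H ::= d H]
ddHdS ⇒ dddHddS   [H ::= d H d]
dddHddS ⇒ ddddHddS   [H ::= d H]
ddddHddS ⇒ dddddHdddS   [H ::= d H d]
dddddHdddS ⇒ dddddddddS   [H ::= d]
dddddddddS ⇒ dddddddddb   [S ::= b]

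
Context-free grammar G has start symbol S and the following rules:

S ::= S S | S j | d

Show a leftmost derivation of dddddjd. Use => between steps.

S => SS => SSS => dSS => dSjS => dSSjS => dSSSjS => dSSSSjS => ddSSSjS => dddSSjS => ddddSjS => dddddjS => dddddjd

S => SS   [S ::= S S]
SS => SSS   [S ::= S S]
SSS => dSS   [S ::= d]
dSS => dSjS   [S ::= S j]
dSjS => dSSjS   [S ::= S S]
dSSjS => dSSSjS   [S ::= S S]
dSSSjS => dSSSSjS   [S ::= S S]
dSSSSjS => ddSSSjS   [S ::= d]
ddSSSjS => dddSSjS   [S ::= d]
dddSSjS => ddddSjS   [S ::= d]
ddddSjS => dddddjS   [S ::= d]
dddddjS => dddddjd   [S ::= d]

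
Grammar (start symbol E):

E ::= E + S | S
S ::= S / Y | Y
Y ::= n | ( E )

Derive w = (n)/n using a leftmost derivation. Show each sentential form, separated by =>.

E => S   [E ::= S]
S => S/Y   [S ::= S / Y]
S/Y => Y/Y   [S ::= Y]
Y/Y => (E)/Y   [Y ::= ( E )]
(E)/Y => (S)/Y   [E ::= S]
(S)/Y => (Y)/Y   [S ::= Y]
(Y)/Y => (n)/Y   [Y ::= n]
(n)/Y => (n)/n   [Y ::= n]

E => S => S/Y => Y/Y => (E)/Y => (S)/Y => (Y)/Y => (n)/Y => (n)/n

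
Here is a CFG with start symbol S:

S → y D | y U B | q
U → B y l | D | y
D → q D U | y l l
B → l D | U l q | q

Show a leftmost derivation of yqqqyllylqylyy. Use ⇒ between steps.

S ⇒ yD ⇒ yqDU ⇒ yqqDUU ⇒ yqqqDUUU ⇒ yqqqyllUUU ⇒ yqqqyllBylUU ⇒ yqqqyllUlqylUU ⇒ yqqqyllylqylUU ⇒ yqqqyllylqylyU ⇒ yqqqyllylqylyy

S ⇒ yD   [S → y D]
yD ⇒ yqDU   [D → q D U]
yqDU ⇒ yqqDUU   [D → q D U]
yqqDUU ⇒ yqqqDUUU   [D → q D U]
yqqqDUUU ⇒ yqqqyllUUU   [D → y l l]
yqqqyllUUU ⇒ yqqqyllBylUU   [U → B y l]
yqqqyllBylUU ⇒ yqqqyllUlqylUU   [B → U l q]
yqqqyllUlqylUU ⇒ yqqqyllylqylUU   [U → y]
yqqqyllylqylUU ⇒ yqqqyllylqylyU   [U → y]
yqqqyllylqylyU ⇒ yqqqyllylqylyy   [U → y]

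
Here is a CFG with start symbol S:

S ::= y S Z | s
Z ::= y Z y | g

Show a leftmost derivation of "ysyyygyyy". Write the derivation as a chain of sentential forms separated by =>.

S => ySZ => ysZ => ysyZy => ysyyZyy => ysyyyZyyy => ysyyygyyy

S => ySZ   [S ::= y S Z]
ySZ => ysZ   [S ::= s]
ysZ => ysyZy   [Z ::= y Z y]
ysyZy => ysyyZyy   [Z ::= y Z y]
ysyyZyy => ysyyyZyyy   [Z ::= y Z y]
ysyyyZyyy => ysyyygyyy   [Z ::= g]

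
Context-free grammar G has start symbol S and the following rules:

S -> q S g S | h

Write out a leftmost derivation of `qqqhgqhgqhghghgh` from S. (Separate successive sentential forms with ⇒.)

S ⇒ qSgS   [S -> q S g S]
qSgS ⇒ qqSgSgS   [S -> q S g S]
qqSgSgS ⇒ qqqSgSgSgS   [S -> q S g S]
qqqSgSgSgS ⇒ qqqhgSgSgS   [S -> h]
qqqhgSgSgS ⇒ qqqhgqSgSgSgS   [S -> q S g S]
qqqhgqSgSgSgS ⇒ qqqhgqhgSgSgS   [S -> h]
qqqhgqhgSgSgS ⇒ qqqhgqhgqSgSgSgS   [S -> q S g S]
qqqhgqhgqSgSgSgS ⇒ qqqhgqhgqhgSgSgS   [S -> h]
qqqhgqhgqhgSgSgS ⇒ qqqhgqhgqhghgSgS   [S -> h]
qqqhgqhgqhghgSgS ⇒ qqqhgqhgqhghghgS   [S -> h]
qqqhgqhgqhghghgS ⇒ qqqhgqhgqhghghgh   [S -> h]

S ⇒ qSgS ⇒ qqSgSgS ⇒ qqqSgSgSgS ⇒ qqqhgSgSgS ⇒ qqqhgqSgSgSgS ⇒ qqqhgqhgSgSgS ⇒ qqqhgqhgqSgSgSgS ⇒ qqqhgqhgqhgSgSgS ⇒ qqqhgqhgqhghgSgS ⇒ qqqhgqhgqhghghgS ⇒ qqqhgqhgqhghghgh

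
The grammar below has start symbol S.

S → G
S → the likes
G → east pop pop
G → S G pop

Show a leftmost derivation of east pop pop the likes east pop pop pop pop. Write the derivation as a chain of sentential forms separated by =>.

S => G => S G pop => G G pop => east pop pop G pop => east pop pop S G pop pop => east pop pop the likes G pop pop => east pop pop the likes east pop pop pop pop

S => G   [S → G]
G => S G pop   [G → S G pop]
S G pop => G G pop   [S → G]
G G pop => east pop pop G pop   [G → east pop pop]
east pop pop G pop => east pop pop S G pop pop   [G → S G pop]
east pop pop S G pop pop => east pop pop the likes G pop pop   [S → the likes]
east pop pop the likes G pop pop => east pop pop the likes east pop pop pop pop   [G → east pop pop]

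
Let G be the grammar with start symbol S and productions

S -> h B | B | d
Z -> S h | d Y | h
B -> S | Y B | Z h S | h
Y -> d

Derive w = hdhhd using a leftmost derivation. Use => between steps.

S=>hB=>hYB=>hdB=>hdZhS=>hdhhS=>hdhhd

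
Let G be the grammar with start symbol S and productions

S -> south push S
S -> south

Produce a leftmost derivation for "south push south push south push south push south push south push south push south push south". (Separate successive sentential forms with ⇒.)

S ⇒ south push S ⇒ south push south push S ⇒ south push south push south push S ⇒ south push south push south push south push S ⇒ south push south push south push south push south push S ⇒ south push south push south push south push south push south push S ⇒ south push south push south push south push south push south push south push S ⇒ south push south push south push south push south push south push south push south push S ⇒ south push south push south push south push south push south push south push south push south

S ⇒ south push S   [S -> south push S]
south push S ⇒ south push south push S   [S -> south push S]
south push south push S ⇒ south push south push south push S   [S -> south push S]
south push south push south push S ⇒ south push south push south push south push S   [S -> south push S]
south push south push south push south push S ⇒ south push south push south push south push south push S   [S -> south push S]
south push south push south push south push south push S ⇒ south push south push south push south push south push south push S   [S -> south push S]
south push south push south push south push south push south push S ⇒ south push south push south push south push south push south push south push S   [S -> south push S]
south push south push south push south push south push south push south push S ⇒ south push south push south push south push south push south push south push south push S   [S -> south push S]
south push south push south push south push south push south push south push south push S ⇒ south push south push south push south push south push south push south push south push south   [S -> south]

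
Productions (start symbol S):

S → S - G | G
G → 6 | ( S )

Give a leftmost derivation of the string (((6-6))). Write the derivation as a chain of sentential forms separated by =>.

S => G   [S → G]
G => (S)   [G → ( S )]
(S) => (G)   [S → G]
(G) => ((S))   [G → ( S )]
((S)) => ((G))   [S → G]
((G)) => (((S)))   [G → ( S )]
(((S))) => (((S-G)))   [S → S - G]
(((S-G))) => (((G-G)))   [S → G]
(((G-G))) => (((6-G)))   [G → 6]
(((6-G))) => (((6-6)))   [G → 6]

S => G => (S) => (G) => ((S)) => ((G)) => (((S))) => (((S-G))) => (((G-G))) => (((6-G))) => (((6-6)))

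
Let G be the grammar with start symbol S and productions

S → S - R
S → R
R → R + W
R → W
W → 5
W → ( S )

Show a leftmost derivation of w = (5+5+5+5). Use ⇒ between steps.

S ⇒ R   [S → R]
R ⇒ W   [R → W]
W ⇒ (S)   [W → ( S )]
(S) ⇒ (R)   [S → R]
(R) ⇒ (R+W)   [R → R + W]
(R+W) ⇒ (R+W+W)   [R → R + W]
(R+W+W) ⇒ (R+W+W+W)   [R → R + W]
(R+W+W+W) ⇒ (W+W+W+W)   [R → W]
(W+W+W+W) ⇒ (5+W+W+W)   [W → 5]
(5+W+W+W) ⇒ (5+5+W+W)   [W → 5]
(5+5+W+W) ⇒ (5+5+5+W)   [W → 5]
(5+5+5+W) ⇒ (5+5+5+5)   [W → 5]

S⇒R⇒W⇒(S)⇒(R)⇒(R+W)⇒(R+W+W)⇒(R+W+W+W)⇒(W+W+W+W)⇒(5+W+W+W)⇒(5+5+W+W)⇒(5+5+5+W)⇒(5+5+5+5)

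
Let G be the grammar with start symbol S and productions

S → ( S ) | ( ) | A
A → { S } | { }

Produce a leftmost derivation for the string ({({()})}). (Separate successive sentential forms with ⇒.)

S ⇒ (S)   [S → ( S )]
(S) ⇒ (A)   [S → A]
(A) ⇒ ({S})   [A → { S }]
({S}) ⇒ ({(S)})   [S → ( S )]
({(S)}) ⇒ ({(A)})   [S → A]
({(A)}) ⇒ ({({S})})   [A → { S }]
({({S})}) ⇒ ({({()})})   [S → ( )]

S ⇒ (S) ⇒ (A) ⇒ ({S}) ⇒ ({(S)}) ⇒ ({(A)}) ⇒ ({({S})}) ⇒ ({({()})})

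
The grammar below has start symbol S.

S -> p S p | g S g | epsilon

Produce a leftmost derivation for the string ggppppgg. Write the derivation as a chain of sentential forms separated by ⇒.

S ⇒ gSg ⇒ ggSgg ⇒ ggpSpgg ⇒ ggppSppgg ⇒ ggppppgg

S ⇒ gSg   [S -> g S g]
gSg ⇒ ggSgg   [S -> g S g]
ggSgg ⇒ ggpSpgg   [S -> p S p]
ggpSpgg ⇒ ggppSppgg   [S -> p S p]
ggppSppgg ⇒ ggppppgg   [S -> epsilon]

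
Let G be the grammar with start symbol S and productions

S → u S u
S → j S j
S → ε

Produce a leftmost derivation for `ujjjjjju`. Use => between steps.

S=>uSu=>ujSju=>ujjSjju=>ujjjSjjju=>ujjjjjju

S => uSu   [S → u S u]
uSu => ujSju   [S → j S j]
ujSju => ujjSjju   [S → j S j]
ujjSjju => ujjjSjjju   [S → j S j]
ujjjSjjju => ujjjjjju   [S → ε]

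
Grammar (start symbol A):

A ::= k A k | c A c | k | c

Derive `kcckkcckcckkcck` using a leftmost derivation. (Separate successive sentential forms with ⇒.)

A ⇒ kAk   [A ::= k A k]
kAk ⇒ kcAck   [A ::= c A c]
kcAck ⇒ kccAcck   [A ::= c A c]
kccAcck ⇒ kcckAkcck   [A ::= k A k]
kcckAkcck ⇒ kcckkAkkcck   [A ::= k A k]
kcckkAkkcck ⇒ kcckkcAckkcck   [A ::= c A c]
kcckkcAckkcck ⇒ kcckkccAcckkcck   [A ::= c A c]
kcckkccAcckkcck ⇒ kcckkcckcckkcck   [A ::= k]

A ⇒ kAk ⇒ kcAck ⇒ kccAcck ⇒ kcckAkcck ⇒ kcckkAkkcck ⇒ kcckkcAckkcck ⇒ kcckkccAcckkcck ⇒ kcckkcckcckkcck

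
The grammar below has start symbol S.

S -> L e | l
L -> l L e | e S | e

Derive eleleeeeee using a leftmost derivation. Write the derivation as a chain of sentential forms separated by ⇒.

S ⇒ Le   [S -> L e]
Le ⇒ eSe   [L -> e S]
eSe ⇒ eLee   [S -> L e]
eLee ⇒ elLeee   [L -> l L e]
elLeee ⇒ eleSeee   [L -> e S]
eleSeee ⇒ eleLeeee   [S -> L e]
eleLeeee ⇒ elelLeeeee   [L -> l L e]
elelLeeeee ⇒ eleleeeeee   [L -> e]

S ⇒ Le ⇒ eSe ⇒ eLee ⇒ elLeee ⇒ eleSeee ⇒ eleLeeee ⇒ elelLeeeee ⇒ eleleeeeee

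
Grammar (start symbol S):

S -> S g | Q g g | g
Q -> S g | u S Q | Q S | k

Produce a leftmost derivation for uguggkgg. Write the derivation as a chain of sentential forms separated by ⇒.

S ⇒ Qgg ⇒ uSQgg ⇒ ugQgg ⇒ uguSQgg ⇒ uguSgQgg ⇒ uguggQgg ⇒ uguggkgg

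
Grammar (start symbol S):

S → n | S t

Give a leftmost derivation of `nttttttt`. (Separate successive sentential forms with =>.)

S => St => Stt => Sttt => Stttt => Sttttt => Stttttt => Sttttttt => nttttttt

S => St   [S → S t]
St => Stt   [S → S t]
Stt => Sttt   [S → S t]
Sttt => Stttt   [S → S t]
Stttt => Sttttt   [S → S t]
Sttttt => Stttttt   [S → S t]
Stttttt => Sttttttt   [S → S t]
Sttttttt => nttttttt   [S → n]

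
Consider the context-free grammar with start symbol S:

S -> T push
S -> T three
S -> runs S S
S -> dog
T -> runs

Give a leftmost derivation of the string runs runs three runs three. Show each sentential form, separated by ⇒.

S ⇒ runs S S ⇒ runs T three S ⇒ runs runs three S ⇒ runs runs three T three ⇒ runs runs three runs three

S ⇒ runs S S   [S -> runs S S]
runs S S ⇒ runs T three S   [S -> T three]
runs T three S ⇒ runs runs three S   [T -> runs]
runs runs three S ⇒ runs runs three T three   [S -> T three]
runs runs three T three ⇒ runs runs three runs three   [T -> runs]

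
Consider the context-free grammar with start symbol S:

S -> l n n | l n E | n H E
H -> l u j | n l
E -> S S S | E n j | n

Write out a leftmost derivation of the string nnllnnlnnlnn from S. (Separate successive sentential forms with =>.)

S => nHE => nnlE => nnlSSS => nnllnnSS => nnllnnlnnS => nnllnnlnnlnn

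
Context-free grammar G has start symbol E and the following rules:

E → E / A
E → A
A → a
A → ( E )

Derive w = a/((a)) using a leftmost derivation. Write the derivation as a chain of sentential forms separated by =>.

E => E/A   [E → E / A]
E/A => A/A   [E → A]
A/A => a/A   [A → a]
a/A => a/(E)   [A → ( E )]
a/(E) => a/(A)   [E → A]
a/(A) => a/((E))   [A → ( E )]
a/((E)) => a/((A))   [E → A]
a/((A)) => a/((a))   [A → a]

E=>E/A=>A/A=>a/A=>a/(E)=>a/(A)=>a/((E))=>a/((A))=>a/((a))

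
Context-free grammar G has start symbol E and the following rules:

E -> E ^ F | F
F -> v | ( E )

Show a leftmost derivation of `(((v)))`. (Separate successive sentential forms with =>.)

E => F => (E) => (F) => ((E)) => ((F)) => (((E))) => (((F))) => (((v)))

E => F   [E -> F]
F => (E)   [F -> ( E )]
(E) => (F)   [E -> F]
(F) => ((E))   [F -> ( E )]
((E)) => ((F))   [E -> F]
((F)) => (((E)))   [F -> ( E )]
(((E))) => (((F)))   [E -> F]
(((F))) => (((v)))   [F -> v]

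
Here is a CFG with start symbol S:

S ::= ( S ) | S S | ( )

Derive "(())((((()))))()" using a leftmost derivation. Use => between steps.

S=>SS=>(S)S=>(())S=>(())SS=>(())(S)S=>(())((S))S=>(())(((S)))S=>(())((((S))))S=>(())((((()))))S=>(())((((()))))()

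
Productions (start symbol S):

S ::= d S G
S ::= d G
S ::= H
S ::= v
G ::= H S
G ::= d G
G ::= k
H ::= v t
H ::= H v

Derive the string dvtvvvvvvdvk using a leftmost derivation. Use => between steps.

S => dG => dHS => dHvS => dHvvS => dHvvvS => dHvvvvS => dHvvvvvS => dHvvvvvvS => dvtvvvvvvS => dvtvvvvvvdSG => dvtvvvvvvdvG => dvtvvvvvvdvk

S => dG   [S ::= d G]
dG => dHS   [G ::= H S]
dHS => dHvS   [H ::= H v]
dHvS => dHvvS   [H ::= H v]
dHvvS => dHvvvS   [H ::= H v]
dHvvvS => dHvvvvS   [H ::= H v]
dHvvvvS => dHvvvvvS   [H ::= H v]
dHvvvvvS => dHvvvvvvS   [H ::= H v]
dHvvvvvvS => dvtvvvvvvS   [H ::= v t]
dvtvvvvvvS => dvtvvvvvvdSG   [S ::= d S G]
dvtvvvvvvdSG => dvtvvvvvvdvG   [S ::= v]
dvtvvvvvvdvG => dvtvvvvvvdvk   [G ::= k]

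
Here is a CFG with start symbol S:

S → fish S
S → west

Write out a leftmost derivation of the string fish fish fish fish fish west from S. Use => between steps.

S => fish S => fish fish S => fish fish fish S => fish fish fish fish S => fish fish fish fish fish S => fish fish fish fish fish west

S => fish S   [S → fish S]
fish S => fish fish S   [S → fish S]
fish fish S => fish fish fish S   [S → fish S]
fish fish fish S => fish fish fish fish S   [S → fish S]
fish fish fish fish S => fish fish fish fish fish S   [S → fish S]
fish fish fish fish fish S => fish fish fish fish fish west   [S → west]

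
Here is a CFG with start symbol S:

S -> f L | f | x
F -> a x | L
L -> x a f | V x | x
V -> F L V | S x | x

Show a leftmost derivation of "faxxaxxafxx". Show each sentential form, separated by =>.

S => fL => fVx => fFLVx => faxLVx => faxxVx => faxxFLVx => faxxaxLVx => faxxaxxafVx => faxxaxxafxx

S => fL   [S -> f L]
fL => fVx   [L -> V x]
fVx => fFLVx   [V -> F L V]
fFLVx => faxLVx   [F -> a x]
faxLVx => faxxVx   [L -> x]
faxxVx => faxxFLVx   [V -> F L V]
faxxFLVx => faxxaxLVx   [F -> a x]
faxxaxLVx => faxxaxxafVx   [L -> x a f]
faxxaxxafVx => faxxaxxafxx   [V -> x]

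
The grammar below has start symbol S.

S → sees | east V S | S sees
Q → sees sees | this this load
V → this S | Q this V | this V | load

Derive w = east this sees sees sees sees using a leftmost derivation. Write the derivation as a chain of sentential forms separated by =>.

S => east V S => east this S S => east this S sees S => east this S sees sees S => east this sees sees sees S => east this sees sees sees sees

S => east V S   [S → east V S]
east V S => east this S S   [V → this S]
east this S S => east this S sees S   [S → S sees]
east this S sees S => east this S sees sees S   [S → S sees]
east this S sees sees S => east this sees sees sees S   [S → sees]
east this sees sees sees S => east this sees sees sees sees   [S → sees]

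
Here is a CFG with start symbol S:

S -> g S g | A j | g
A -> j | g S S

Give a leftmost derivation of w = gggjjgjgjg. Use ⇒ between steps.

S ⇒ gSg   [S -> g S g]
gSg ⇒ gAjg   [S -> A j]
gAjg ⇒ ggSSjg   [A -> g S S]
ggSSjg ⇒ ggAjSjg   [S -> A j]
ggAjSjg ⇒ gggSSjSjg   [A -> g S S]
gggSSjSjg ⇒ gggAjSjSjg   [S -> A j]
gggAjSjSjg ⇒ gggjjSjSjg   [A -> j]
gggjjSjSjg ⇒ gggjjgjSjg   [S -> g]
gggjjgjSjg ⇒ gggjjgjgjg   [S -> g]

S ⇒ gSg ⇒ gAjg ⇒ ggSSjg ⇒ ggAjSjg ⇒ gggSSjSjg ⇒ gggAjSjSjg ⇒ gggjjSjSjg ⇒ gggjjgjSjg ⇒ gggjjgjgjg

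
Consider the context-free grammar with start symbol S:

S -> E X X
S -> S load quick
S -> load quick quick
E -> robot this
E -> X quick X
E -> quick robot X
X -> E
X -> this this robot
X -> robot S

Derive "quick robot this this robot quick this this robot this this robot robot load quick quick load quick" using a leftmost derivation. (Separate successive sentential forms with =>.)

S => S load quick => E X X load quick => quick robot X X X load quick => quick robot E X X load quick => quick robot X quick X X X load quick => quick robot this this robot quick X X X load quick => quick robot this this robot quick this this robot X X load quick => quick robot this this robot quick this this robot this this robot X load quick => quick robot this this robot quick this this robot this this robot robot S load quick => quick robot this this robot quick this this robot this this robot robot load quick quick load quick

S => S load quick   [S -> S load quick]
S load quick => E X X load quick   [S -> E X X]
E X X load quick => quick robot X X X load quick   [E -> quick robot X]
quick robot X X X load quick => quick robot E X X load quick   [X -> E]
quick robot E X X load quick => quick robot X quick X X X load quick   [E -> X quick X]
quick robot X quick X X X load quick => quick robot this this robot quick X X X load quick   [X -> this this robot]
quick robot this this robot quick X X X load quick => quick robot this this robot quick this this robot X X load quick   [X -> this this robot]
quick robot this this robot quick this this robot X X load quick => quick robot this this robot quick this this robot this this robot X load quick   [X -> this this robot]
quick robot this this robot quick this this robot this this robot X load quick => quick robot this this robot quick this this robot this this robot robot S load quick   [X -> robot S]
quick robot this this robot quick this this robot this this robot robot S load quick => quick robot this this robot quick this this robot this this robot robot load quick quick load quick   [S -> load quick quick]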